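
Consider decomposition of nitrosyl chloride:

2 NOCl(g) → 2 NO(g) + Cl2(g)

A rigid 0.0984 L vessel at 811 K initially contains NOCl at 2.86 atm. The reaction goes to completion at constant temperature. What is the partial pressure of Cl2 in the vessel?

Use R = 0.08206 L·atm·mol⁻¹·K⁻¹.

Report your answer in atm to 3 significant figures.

n(NOCl)₀ = PV/RT = (2.86 × 0.0984) / (0.08206 × 811) = 0.004229 mol
n(Cl2) = (1/2) × 0.004229 = 0.002115 mol
P(Cl2) = nRT/V = 0.002115 × 0.08206 × 811 / 0.0984 = 1.430 atm

1.43 atm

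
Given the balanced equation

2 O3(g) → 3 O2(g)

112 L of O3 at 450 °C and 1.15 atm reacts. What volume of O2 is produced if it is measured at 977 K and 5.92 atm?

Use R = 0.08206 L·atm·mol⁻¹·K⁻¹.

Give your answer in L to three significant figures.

44.1 L

n(O3) = PV/RT = (1.15 × 112) / (0.08206 × 723.15) = 2.170 mol
n(O2) = (3/2) × 2.170 = 3.255 mol
V = nRT/P = 3.255 × 0.08206 × 977 / 5.92 = 44.08 L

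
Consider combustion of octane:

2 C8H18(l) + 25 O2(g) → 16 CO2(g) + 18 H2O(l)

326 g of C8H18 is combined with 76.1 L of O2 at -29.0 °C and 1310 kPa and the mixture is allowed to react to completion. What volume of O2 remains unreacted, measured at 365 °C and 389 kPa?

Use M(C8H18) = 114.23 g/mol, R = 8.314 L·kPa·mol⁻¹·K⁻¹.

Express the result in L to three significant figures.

183 L

n(C8H18) = 326 / 114.23 = 2.854 mol
n(O2) = PV/RT = (1310 × 76.1) / (8.314 × 244.15) = 49.11 mol
For 2.854 mol C8H18, stoichiometry requires (25/2) × 2.854 = 35.68 mol O2; 49.11 mol is available, so C8H18 is limiting.
n(O2) consumed = (25/2) × 2.854 = 35.68 mol; remaining = 49.11 − 35.68 = 13.43 mol
V(O2) = nRT/P = 13.43 × 8.314 × 638.15 / 389 = 183.2 L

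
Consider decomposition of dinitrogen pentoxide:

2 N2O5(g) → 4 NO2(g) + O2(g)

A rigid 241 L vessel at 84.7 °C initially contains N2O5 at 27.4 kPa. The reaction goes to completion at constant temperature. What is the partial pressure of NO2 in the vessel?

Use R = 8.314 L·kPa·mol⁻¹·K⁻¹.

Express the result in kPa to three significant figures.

n(N2O5)₀ = PV/RT = (27.4 × 241) / (8.314 × 357.85) = 2.220 mol
n(NO2) = (4/2) × 2.220 = 4.440 mol
P(NO2) = nRT/V = 4.440 × 8.314 × 357.85 / 241 = 54.81 kPa

54.8 kPa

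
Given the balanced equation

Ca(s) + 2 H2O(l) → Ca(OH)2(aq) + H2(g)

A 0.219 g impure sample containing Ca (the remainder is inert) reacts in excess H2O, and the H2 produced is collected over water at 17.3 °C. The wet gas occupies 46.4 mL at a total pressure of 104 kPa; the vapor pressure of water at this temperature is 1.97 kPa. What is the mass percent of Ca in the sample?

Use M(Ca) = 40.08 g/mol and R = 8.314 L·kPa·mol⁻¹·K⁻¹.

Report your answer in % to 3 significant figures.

P(H2) = 104 − 1.97 = 102.0 kPa
n(H2) = PV/RT = (102.0 × 0.04640) / (8.314 × 290.45) = 0.001960 mol
n(Ca) = (1/1) × 0.001960 = 0.001960 mol
m(Ca) = 0.001960 × 40.08 = 0.07856 g
%Ca = 0.07856 / 0.219 × 100 = 35.87%

35.9 %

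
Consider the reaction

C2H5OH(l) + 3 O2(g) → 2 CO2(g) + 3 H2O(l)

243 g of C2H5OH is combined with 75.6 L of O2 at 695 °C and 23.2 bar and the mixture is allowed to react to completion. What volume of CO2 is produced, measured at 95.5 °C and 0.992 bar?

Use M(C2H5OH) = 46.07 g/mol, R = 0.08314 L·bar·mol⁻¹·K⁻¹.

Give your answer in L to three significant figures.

326 L

n(C2H5OH) = 243 / 46.07 = 5.275 mol
n(O2) = PV/RT = (23.2 × 75.6) / (0.08314 × 968.15) = 21.79 mol
For 5.275 mol C2H5OH, stoichiometry requires (3/1) × 5.275 = 15.83 mol O2; 21.79 mol is available, so C2H5OH is limiting.
n(CO2) = (2/1) × 5.275 = 10.55 mol
V(CO2) = nRT/P = 10.55 × 0.08314 × 368.65 / 0.992 = 326.0 L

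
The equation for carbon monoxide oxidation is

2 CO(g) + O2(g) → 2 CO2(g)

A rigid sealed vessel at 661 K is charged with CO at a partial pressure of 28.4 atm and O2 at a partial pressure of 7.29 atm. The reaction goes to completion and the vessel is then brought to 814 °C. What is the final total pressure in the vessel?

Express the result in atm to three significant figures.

46.7 atm

Because the vessel is rigid and T is held at 661 K, work the stoichiometry in partial pressures (P_i = n_iRT/V).
P(O2) required for 28.4 atm of CO = (1/2) × 28.4 = 14.20 atm; available 7.29 atm, so O2 is limiting.
P(CO) remaining = 28.4 − (2/1) × 7.29 = 13.82 atm
P(gaseous products) = (2)/1 × 7.29 = 14.58 atm
P_total at 661 K = 13.82 + 14.58 = 28.40 atm
Scaling to 814 °C: P = 28.40 × 1087.15/661 = 46.71 atm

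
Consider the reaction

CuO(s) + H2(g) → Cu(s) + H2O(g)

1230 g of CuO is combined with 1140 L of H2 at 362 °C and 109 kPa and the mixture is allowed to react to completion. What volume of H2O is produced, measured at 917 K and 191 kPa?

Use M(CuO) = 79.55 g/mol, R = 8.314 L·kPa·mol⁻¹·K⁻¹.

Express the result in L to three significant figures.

n(CuO) = 1230 / 79.55 = 15.46 mol
n(H2) = PV/RT = (109 × 1140) / (8.314 × 635.15) = 23.53 mol
For 15.46 mol CuO, stoichiometry requires (1/1) × 15.46 = 15.46 mol H2; 23.53 mol is available, so CuO is limiting.
n(H2O) = (1/1) × 15.46 = 15.46 mol
V(H2O) = nRT/P = 15.46 × 8.314 × 917 / 191 = 617.1 L

617 L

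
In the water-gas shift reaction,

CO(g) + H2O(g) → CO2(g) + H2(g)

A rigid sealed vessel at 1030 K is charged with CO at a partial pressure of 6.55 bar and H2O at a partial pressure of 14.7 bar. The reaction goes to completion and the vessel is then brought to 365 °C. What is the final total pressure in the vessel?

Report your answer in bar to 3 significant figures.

Because the vessel is rigid and T is held at 1030 K, work the stoichiometry in partial pressures (P_i = n_iRT/V).
P(H2O) required for 6.55 bar of CO = (1/1) × 6.55 = 6.550 bar; available 14.7 bar, so CO is limiting.
P(H2O) remaining = 14.7 − (1/1) × 6.55 = 8.150 bar
P(gaseous products) = (1+1)/1 × 6.55 = 13.10 bar
P_total at 1030 K = 8.150 + 13.10 = 21.25 bar
Scaling to 365 °C: P = 21.25 × 638.15/1030 = 13.17 bar

13.2 bar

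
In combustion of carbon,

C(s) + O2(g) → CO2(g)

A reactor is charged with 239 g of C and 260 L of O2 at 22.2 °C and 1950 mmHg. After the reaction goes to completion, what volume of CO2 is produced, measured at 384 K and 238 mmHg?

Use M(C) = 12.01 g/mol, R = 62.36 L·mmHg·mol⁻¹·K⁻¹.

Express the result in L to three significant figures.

n(C) = 239 / 12.01 = 19.90 mol
n(O2) = PV/RT = (1950 × 260) / (62.36 × 295.35) = 27.53 mol
For 19.90 mol C, stoichiometry requires (1/1) × 19.90 = 19.90 mol O2; 27.53 mol is available, so C is limiting.
n(CO2) = (1/1) × 19.90 = 19.90 mol
V(CO2) = nRT/P = 19.90 × 62.36 × 384 / 238 = 2002 L

2000 L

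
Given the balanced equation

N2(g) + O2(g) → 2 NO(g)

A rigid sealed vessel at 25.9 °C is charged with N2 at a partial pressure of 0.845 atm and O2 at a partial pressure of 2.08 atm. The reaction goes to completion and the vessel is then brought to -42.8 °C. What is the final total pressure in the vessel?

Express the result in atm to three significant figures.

Because the vessel is rigid and T is held at 25.9 °C, work the stoichiometry in partial pressures (P_i = n_iRT/V).
P(O2) required for 0.845 atm of N2 = (1/1) × 0.845 = 0.8450 atm; available 2.08 atm, so N2 is limiting.
P(O2) remaining = 2.08 − (1/1) × 0.845 = 1.235 atm
P(gaseous products) = (2)/1 × 0.845 = 1.690 atm
P_total at 25.9 °C = 1.235 + 1.690 = 2.925 atm
Scaling to -42.8 °C: P = 2.925 × 230.35/299.05 = 2.253 atm

2.25 atm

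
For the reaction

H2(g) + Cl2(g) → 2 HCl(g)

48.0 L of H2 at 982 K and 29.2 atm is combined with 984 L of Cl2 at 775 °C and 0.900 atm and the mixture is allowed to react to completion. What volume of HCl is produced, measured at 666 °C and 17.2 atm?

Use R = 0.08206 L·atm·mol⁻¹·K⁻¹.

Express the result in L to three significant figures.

n(H2) = PV/RT = (29.2 × 48.0) / (0.08206 × 982) = 17.39 mol
n(Cl2) = PV/RT = (0.900 × 984) / (0.08206 × 1048.15) = 10.30 mol
For 17.39 mol H2, stoichiometry requires (1/1) × 17.39 = 17.39 mol Cl2; 10.30 mol is available, so Cl2 is limiting.
n(HCl) = (2/1) × 10.30 = 20.60 mol
V(HCl) = nRT/P = 20.60 × 0.08206 × 939.15 / 17.2 = 92.30 L

92.3 L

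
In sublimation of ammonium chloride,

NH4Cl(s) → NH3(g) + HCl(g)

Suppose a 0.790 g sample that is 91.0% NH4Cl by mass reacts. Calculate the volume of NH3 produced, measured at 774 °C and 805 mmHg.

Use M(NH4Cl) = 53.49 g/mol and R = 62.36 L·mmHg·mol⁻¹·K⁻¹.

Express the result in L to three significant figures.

mass of NH4Cl = 0.790 × 91.0/100 = 0.7189 g
n(NH4Cl) = 0.7189 / 53.49 = 0.01344 mol
n(NH3) = (1/1) × 0.01344 = 0.01344 mol
V = nRT/P = 0.01344 × 62.36 × 1047.15 / 805 = 1.090 L

1.09 L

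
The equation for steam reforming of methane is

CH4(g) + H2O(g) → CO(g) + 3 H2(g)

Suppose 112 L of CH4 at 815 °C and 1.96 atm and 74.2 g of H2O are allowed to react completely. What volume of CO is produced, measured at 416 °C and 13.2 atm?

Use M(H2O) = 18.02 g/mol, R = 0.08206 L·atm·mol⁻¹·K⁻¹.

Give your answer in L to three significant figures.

10.5 L

n(CH4) = PV/RT = (1.96 × 112) / (0.08206 × 1088.15) = 2.458 mol
n(H2O) = 74.2 / 18.02 = 4.118 mol
For 2.458 mol CH4, stoichiometry requires (1/1) × 2.458 = 2.458 mol H2O; 4.118 mol is available, so CH4 is limiting.
n(CO) = (1/1) × 2.458 = 2.458 mol
V(CO) = nRT/P = 2.458 × 0.08206 × 689.15 / 13.2 = 10.53 L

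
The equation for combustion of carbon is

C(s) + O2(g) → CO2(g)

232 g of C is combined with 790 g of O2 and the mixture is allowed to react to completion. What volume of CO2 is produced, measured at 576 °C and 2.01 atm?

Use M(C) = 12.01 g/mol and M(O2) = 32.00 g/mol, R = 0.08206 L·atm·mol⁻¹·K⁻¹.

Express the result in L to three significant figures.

n(C) = 232 / 12.01 = 19.32 mol
n(O2) = 790 / 32.00 = 24.69 mol
For 19.32 mol C, stoichiometry requires (1/1) × 19.32 = 19.32 mol O2; 24.69 mol is available, so C is limiting.
n(CO2) = (1/1) × 19.32 = 19.32 mol
V(CO2) = nRT/P = 19.32 × 0.08206 × 849.15 / 2.01 = 669.8 L

670 L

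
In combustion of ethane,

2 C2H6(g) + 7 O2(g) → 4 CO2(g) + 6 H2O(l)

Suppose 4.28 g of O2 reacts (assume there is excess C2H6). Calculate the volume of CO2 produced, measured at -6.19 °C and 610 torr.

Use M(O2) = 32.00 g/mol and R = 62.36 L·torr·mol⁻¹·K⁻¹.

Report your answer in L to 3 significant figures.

2.09 L

n(O2) = 4.280 / 32.00 = 0.1338 mol
n(CO2) = (4/7) × 0.1338 = 0.07646 mol
V = nRT/P = 0.07646 × 62.36 × 266.96 / 610 = 2.087 L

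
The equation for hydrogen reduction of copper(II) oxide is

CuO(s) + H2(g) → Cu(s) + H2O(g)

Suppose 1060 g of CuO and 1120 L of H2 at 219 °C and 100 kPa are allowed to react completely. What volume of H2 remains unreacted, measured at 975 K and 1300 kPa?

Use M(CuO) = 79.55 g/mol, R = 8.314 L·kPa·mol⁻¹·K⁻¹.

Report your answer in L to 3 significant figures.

87.6 L

n(CuO) = 1060 / 79.55 = 13.32 mol
n(H2) = PV/RT = (100 × 1120) / (8.314 × 492.15) = 27.37 mol
For 13.32 mol CuO, stoichiometry requires (1/1) × 13.32 = 13.32 mol H2; 27.37 mol is available, so CuO is limiting.
n(H2) consumed = (1/1) × 13.32 = 13.32 mol; remaining = 27.37 − 13.32 = 14.05 mol
V(H2) = nRT/P = 14.05 × 8.314 × 975 / 1300 = 87.61 L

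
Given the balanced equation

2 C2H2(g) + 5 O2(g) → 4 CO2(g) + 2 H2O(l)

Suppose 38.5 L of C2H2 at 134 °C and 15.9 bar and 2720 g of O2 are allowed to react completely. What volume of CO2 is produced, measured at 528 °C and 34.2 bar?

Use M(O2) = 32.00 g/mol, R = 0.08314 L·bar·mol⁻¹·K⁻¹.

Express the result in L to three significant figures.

70.4 L

n(C2H2) = PV/RT = (15.9 × 38.5) / (0.08314 × 407.15) = 18.08 mol
n(O2) = 2720 / 32.00 = 85.00 mol
For 18.08 mol C2H2, stoichiometry requires (5/2) × 18.08 = 45.20 mol O2; 85.00 mol is available, so C2H2 is limiting.
n(CO2) = (4/2) × 18.08 = 36.16 mol
V(CO2) = nRT/P = 36.16 × 0.08314 × 801.15 / 34.2 = 70.42 L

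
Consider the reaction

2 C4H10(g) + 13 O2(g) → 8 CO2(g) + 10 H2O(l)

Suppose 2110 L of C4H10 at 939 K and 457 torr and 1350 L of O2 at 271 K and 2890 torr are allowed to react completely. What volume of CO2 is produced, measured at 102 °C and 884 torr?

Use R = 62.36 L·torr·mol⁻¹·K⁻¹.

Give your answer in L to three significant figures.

1740 L

n(C4H10) = PV/RT = (457 × 2110) / (62.36 × 939) = 16.47 mol
n(O2) = PV/RT = (2890 × 1350) / (62.36 × 271) = 230.9 mol
For 16.47 mol C4H10, stoichiometry requires (13/2) × 16.47 = 107.1 mol O2; 230.9 mol is available, so C4H10 is limiting.
n(CO2) = (8/2) × 16.47 = 65.88 mol
V(CO2) = nRT/P = 65.88 × 62.36 × 375.15 / 884 = 1743 L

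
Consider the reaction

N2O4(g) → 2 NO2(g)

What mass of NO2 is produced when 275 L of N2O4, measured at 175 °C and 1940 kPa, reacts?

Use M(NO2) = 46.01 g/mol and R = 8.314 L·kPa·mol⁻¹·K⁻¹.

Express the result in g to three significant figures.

n(N2O4) = PV/RT = (1940 × 275) / (8.314 × 448.15) = 143.2 mol
n(NO2) = (2/1) × 143.2 = 286.4 mol
m(NO2) = 286.4 × 46.01 = 13180 g

13200 g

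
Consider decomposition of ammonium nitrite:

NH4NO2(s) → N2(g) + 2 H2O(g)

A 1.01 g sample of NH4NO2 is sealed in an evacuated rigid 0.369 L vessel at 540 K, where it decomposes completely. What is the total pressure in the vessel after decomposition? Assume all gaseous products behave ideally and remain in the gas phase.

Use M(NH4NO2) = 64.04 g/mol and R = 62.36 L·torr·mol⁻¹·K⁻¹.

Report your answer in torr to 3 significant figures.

4320 torr

n(NH4NO2) = 1.01 / 64.04 = 0.01577 mol
n(gas produced) = (3/1) × 0.01577 = 0.04731 mol
P = nRT/V = 0.04731 × 62.36 × 540 / 0.369 = 4317 torr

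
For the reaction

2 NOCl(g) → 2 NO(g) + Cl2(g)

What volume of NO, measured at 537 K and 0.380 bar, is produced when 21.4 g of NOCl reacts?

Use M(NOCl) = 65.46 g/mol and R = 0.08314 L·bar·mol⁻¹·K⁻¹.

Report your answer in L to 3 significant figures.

38.4 L

n(NOCl) = 21.40 / 65.46 = 0.3269 mol
n(NO) = (2/2) × 0.3269 = 0.3269 mol
V = nRT/P = 0.3269 × 0.08314 × 537 / 0.380 = 38.41 L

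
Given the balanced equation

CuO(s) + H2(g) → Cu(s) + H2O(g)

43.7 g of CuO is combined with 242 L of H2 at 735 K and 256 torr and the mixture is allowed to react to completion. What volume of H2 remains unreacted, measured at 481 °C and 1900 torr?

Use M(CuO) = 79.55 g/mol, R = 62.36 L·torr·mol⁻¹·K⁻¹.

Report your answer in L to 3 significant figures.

19.9 L

n(CuO) = 43.7 / 79.55 = 0.5493 mol
n(H2) = PV/RT = (256 × 242) / (62.36 × 735) = 1.352 mol
For 0.5493 mol CuO, stoichiometry requires (1/1) × 0.5493 = 0.5493 mol H2; 1.352 mol is available, so CuO is limiting.
n(H2) consumed = (1/1) × 0.5493 = 0.5493 mol; remaining = 1.352 − 0.5493 = 0.8027 mol
V(H2) = nRT/P = 0.8027 × 62.36 × 754.15 / 1900 = 19.87 L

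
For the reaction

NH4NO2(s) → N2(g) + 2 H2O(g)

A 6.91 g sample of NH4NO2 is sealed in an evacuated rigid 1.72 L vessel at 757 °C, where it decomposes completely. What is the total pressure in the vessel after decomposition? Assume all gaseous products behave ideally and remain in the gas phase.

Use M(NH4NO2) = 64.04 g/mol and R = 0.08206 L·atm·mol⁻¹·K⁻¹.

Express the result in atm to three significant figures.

15.9 atm

n(NH4NO2) = 6.91 / 64.04 = 0.1079 mol
n(gas produced) = (3/1) × 0.1079 = 0.3237 mol
P = nRT/V = 0.3237 × 0.08206 × 1030.15 / 1.72 = 15.91 atm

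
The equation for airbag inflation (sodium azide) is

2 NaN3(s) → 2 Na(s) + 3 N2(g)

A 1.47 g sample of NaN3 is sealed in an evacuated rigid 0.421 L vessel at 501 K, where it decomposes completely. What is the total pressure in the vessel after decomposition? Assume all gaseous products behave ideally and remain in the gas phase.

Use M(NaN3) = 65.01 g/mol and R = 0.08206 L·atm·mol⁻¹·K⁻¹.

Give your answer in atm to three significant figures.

n(NaN3) = 1.47 / 65.01 = 0.02261 mol
n(gas produced) = (3/2) × 0.02261 = 0.03392 mol
P = nRT/V = 0.03392 × 0.08206 × 501 / 0.421 = 3.312 atm

3.31 atm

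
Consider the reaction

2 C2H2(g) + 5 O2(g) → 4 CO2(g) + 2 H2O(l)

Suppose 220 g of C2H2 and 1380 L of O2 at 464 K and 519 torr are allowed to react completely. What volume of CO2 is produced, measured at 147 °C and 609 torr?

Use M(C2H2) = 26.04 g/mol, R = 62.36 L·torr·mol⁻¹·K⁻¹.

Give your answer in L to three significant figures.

n(C2H2) = 220 / 26.04 = 8.449 mol
n(O2) = PV/RT = (519 × 1380) / (62.36 × 464) = 24.75 mol
For 8.449 mol C2H2, stoichiometry requires (5/2) × 8.449 = 21.12 mol O2; 24.75 mol is available, so C2H2 is limiting.
n(CO2) = (4/2) × 8.449 = 16.90 mol
V(CO2) = nRT/P = 16.90 × 62.36 × 420.15 / 609 = 727.1 L

727 L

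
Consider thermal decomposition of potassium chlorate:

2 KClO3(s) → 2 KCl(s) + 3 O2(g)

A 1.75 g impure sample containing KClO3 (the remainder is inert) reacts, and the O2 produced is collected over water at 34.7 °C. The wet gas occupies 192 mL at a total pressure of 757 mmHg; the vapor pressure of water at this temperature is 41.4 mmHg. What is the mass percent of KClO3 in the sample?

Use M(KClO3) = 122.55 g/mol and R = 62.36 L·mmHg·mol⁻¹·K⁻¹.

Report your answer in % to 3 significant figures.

33.4 %

P(O2) = 757 − 41.4 = 715.6 mmHg
n(O2) = PV/RT = (715.6 × 0.1920) / (62.36 × 307.85) = 0.007157 mol
n(KClO3) = (2/3) × 0.007157 = 0.004771 mol
m(KClO3) = 0.004771 × 122.55 = 0.5847 g
%KClO3 = 0.5847 / 1.75 × 100 = 33.41%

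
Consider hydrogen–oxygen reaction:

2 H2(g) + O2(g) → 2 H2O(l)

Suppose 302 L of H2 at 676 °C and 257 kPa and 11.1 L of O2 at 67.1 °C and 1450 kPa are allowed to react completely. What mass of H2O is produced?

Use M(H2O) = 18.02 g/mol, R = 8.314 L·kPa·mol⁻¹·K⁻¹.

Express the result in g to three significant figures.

n(H2) = PV/RT = (257 × 302) / (8.314 × 949.15) = 9.835 mol
n(O2) = PV/RT = (1450 × 11.1) / (8.314 × 340.25) = 5.690 mol
For 9.835 mol H2, stoichiometry requires (1/2) × 9.835 = 4.918 mol O2; 5.690 mol is available, so H2 is limiting.
n(H2O) = (2/2) × 9.835 = 9.835 mol
m(H2O) = 9.835 × 18.02 = 177.2 g

177 g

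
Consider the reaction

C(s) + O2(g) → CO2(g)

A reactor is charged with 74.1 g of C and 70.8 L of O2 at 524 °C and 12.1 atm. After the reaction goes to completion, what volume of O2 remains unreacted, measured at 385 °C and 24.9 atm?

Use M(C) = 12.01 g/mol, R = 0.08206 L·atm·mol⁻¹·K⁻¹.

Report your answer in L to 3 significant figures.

15.0 L

n(C) = 74.1 / 12.01 = 6.170 mol
n(O2) = PV/RT = (12.1 × 70.8) / (0.08206 × 797.15) = 13.10 mol
For 6.170 mol C, stoichiometry requires (1/1) × 6.170 = 6.170 mol O2; 13.10 mol is available, so C is limiting.
n(O2) consumed = (1/1) × 6.170 = 6.170 mol; remaining = 13.10 − 6.170 = 6.930 mol
V(O2) = nRT/P = 6.930 × 0.08206 × 658.15 / 24.9 = 15.03 L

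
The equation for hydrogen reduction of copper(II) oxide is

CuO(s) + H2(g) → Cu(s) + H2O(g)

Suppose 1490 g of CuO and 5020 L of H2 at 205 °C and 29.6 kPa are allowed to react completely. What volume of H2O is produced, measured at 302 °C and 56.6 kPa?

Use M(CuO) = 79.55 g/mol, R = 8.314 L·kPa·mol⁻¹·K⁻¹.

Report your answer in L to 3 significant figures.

1580 L

n(CuO) = 1490 / 79.55 = 18.73 mol
n(H2) = PV/RT = (29.6 × 5020) / (8.314 × 478.15) = 37.38 mol
For 18.73 mol CuO, stoichiometry requires (1/1) × 18.73 = 18.73 mol H2; 37.38 mol is available, so CuO is limiting.
n(H2O) = (1/1) × 18.73 = 18.73 mol
V(H2O) = nRT/P = 18.73 × 8.314 × 575.15 / 56.6 = 1582 L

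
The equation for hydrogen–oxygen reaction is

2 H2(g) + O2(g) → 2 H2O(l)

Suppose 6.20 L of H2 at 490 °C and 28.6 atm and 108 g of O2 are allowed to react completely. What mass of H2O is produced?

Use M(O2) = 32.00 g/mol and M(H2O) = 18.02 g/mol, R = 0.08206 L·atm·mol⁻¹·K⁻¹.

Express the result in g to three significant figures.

51.0 g

n(H2) = PV/RT = (28.6 × 6.20) / (0.08206 × 763.15) = 2.831 mol
n(O2) = 108 / 32.00 = 3.375 mol
For 2.831 mol H2, stoichiometry requires (1/2) × 2.831 = 1.415 mol O2; 3.375 mol is available, so H2 is limiting.
n(H2O) = (2/2) × 2.831 = 2.831 mol
m(H2O) = 2.831 × 18.02 = 51.01 g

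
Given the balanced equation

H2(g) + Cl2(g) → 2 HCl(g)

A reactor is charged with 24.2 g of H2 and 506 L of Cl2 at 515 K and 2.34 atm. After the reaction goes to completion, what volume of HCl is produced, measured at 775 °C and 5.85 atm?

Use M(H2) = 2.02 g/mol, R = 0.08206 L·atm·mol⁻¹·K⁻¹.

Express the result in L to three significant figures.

352 L

n(H2) = 24.2 / 2.02 = 11.98 mol
n(Cl2) = PV/RT = (2.34 × 506) / (0.08206 × 515) = 28.02 mol
For 11.98 mol H2, stoichiometry requires (1/1) × 11.98 = 11.98 mol Cl2; 28.02 mol is available, so H2 is limiting.
n(HCl) = (2/1) × 11.98 = 23.96 mol
V(HCl) = nRT/P = 23.96 × 0.08206 × 1048.15 / 5.85 = 352.3 L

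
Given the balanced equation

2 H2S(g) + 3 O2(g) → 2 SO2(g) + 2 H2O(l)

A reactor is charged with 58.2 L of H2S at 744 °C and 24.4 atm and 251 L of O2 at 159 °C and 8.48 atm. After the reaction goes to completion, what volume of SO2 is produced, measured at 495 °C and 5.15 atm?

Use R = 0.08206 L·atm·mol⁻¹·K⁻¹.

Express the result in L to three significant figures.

n(H2S) = PV/RT = (24.4 × 58.2) / (0.08206 × 1017.15) = 17.01 mol
n(O2) = PV/RT = (8.48 × 251) / (0.08206 × 432.15) = 60.02 mol
For 17.01 mol H2S, stoichiometry requires (3/2) × 17.01 = 25.52 mol O2; 60.02 mol is available, so H2S is limiting.
n(SO2) = (2/2) × 17.01 = 17.01 mol
V(SO2) = nRT/P = 17.01 × 0.08206 × 768.15 / 5.15 = 208.2 L

208 L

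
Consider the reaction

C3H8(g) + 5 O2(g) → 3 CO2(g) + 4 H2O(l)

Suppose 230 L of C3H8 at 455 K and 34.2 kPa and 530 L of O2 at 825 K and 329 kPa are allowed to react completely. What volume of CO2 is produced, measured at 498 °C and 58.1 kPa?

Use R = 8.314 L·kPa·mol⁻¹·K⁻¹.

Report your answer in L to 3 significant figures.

n(C3H8) = PV/RT = (34.2 × 230) / (8.314 × 455) = 2.079 mol
n(O2) = PV/RT = (329 × 530) / (8.314 × 825) = 25.42 mol
For 2.079 mol C3H8, stoichiometry requires (5/1) × 2.079 = 10.40 mol O2; 25.42 mol is available, so C3H8 is limiting.
n(CO2) = (3/1) × 2.079 = 6.237 mol
V(CO2) = nRT/P = 6.237 × 8.314 × 771.15 / 58.1 = 688.3 L

688 L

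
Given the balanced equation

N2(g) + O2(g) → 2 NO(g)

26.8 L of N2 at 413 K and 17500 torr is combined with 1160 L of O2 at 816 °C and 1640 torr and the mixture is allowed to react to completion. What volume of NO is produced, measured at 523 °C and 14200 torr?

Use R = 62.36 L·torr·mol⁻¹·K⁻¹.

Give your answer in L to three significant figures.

127 L

n(N2) = PV/RT = (17500 × 26.8) / (62.36 × 413) = 18.21 mol
n(O2) = PV/RT = (1640 × 1160) / (62.36 × 1089.15) = 28.01 mol
For 18.21 mol N2, stoichiometry requires (1/1) × 18.21 = 18.21 mol O2; 28.01 mol is available, so N2 is limiting.
n(NO) = (2/1) × 18.21 = 36.42 mol
V(NO) = nRT/P = 36.42 × 62.36 × 796.15 / 14200 = 127.3 L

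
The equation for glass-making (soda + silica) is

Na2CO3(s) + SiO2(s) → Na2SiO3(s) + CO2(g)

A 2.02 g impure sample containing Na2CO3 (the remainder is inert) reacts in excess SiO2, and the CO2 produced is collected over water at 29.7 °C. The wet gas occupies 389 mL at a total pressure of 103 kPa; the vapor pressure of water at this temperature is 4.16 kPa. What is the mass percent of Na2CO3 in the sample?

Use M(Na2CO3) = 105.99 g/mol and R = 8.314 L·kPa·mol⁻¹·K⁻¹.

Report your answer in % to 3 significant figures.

80.1 %

P(CO2) = 103 − 4.16 = 98.84 kPa
n(CO2) = PV/RT = (98.84 × 0.3890) / (8.314 × 302.85) = 0.01527 mol
n(Na2CO3) = (1/1) × 0.01527 = 0.01527 mol
m(Na2CO3) = 0.01527 × 105.99 = 1.618 g
%Na2CO3 = 1.618 / 2.02 × 100 = 80.10%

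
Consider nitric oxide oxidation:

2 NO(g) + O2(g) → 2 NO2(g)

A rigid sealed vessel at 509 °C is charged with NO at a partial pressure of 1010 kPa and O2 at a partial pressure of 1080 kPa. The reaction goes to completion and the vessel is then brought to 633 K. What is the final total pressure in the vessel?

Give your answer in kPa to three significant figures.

At constant V, partial pressures at 509 °C are proportional to moles, so apply stoichiometry directly to pressures.
P(O2) required for 1010 kPa of NO = (1/2) × 1010 = 505.0 kPa; available 1080 kPa, so NO is limiting.
P(O2) remaining = 1080 − (1/2) × 1010 = 575.0 kPa
P(gaseous products) = (2)/2 × 1010 = 1010 kPa
P_total at 509 °C = 575.0 + 1010 = 1585 kPa
Scaling to 633 K: P = 1585 × 633/782.15 = 1283 kPa

1280 kPa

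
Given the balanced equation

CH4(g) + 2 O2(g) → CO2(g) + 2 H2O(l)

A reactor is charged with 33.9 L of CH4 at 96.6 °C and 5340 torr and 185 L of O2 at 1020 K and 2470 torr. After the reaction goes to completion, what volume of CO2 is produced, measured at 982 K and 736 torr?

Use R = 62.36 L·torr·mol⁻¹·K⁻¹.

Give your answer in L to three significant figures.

n(CH4) = PV/RT = (5340 × 33.9) / (62.36 × 369.75) = 7.851 mol
n(O2) = PV/RT = (2470 × 185) / (62.36 × 1020) = 7.184 mol
For 7.851 mol CH4, stoichiometry requires (2/1) × 7.851 = 15.70 mol O2; 7.184 mol is available, so O2 is limiting.
n(CO2) = (1/2) × 7.184 = 3.592 mol
V(CO2) = nRT/P = 3.592 × 62.36 × 982 / 736 = 298.9 L

299 L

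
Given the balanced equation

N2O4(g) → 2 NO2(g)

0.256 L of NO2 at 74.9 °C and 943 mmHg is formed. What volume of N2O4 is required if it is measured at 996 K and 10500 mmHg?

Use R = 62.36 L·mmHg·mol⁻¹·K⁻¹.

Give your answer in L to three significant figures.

n(NO2) = PV/RT = (943 × 0.256) / (62.36 × 348.05) = 0.01112 mol
n(N2O4) = (1/2) × 0.01112 = 0.005560 mol
V = nRT/P = 0.005560 × 62.36 × 996 / 10500 = 0.03289 L

0.0329 L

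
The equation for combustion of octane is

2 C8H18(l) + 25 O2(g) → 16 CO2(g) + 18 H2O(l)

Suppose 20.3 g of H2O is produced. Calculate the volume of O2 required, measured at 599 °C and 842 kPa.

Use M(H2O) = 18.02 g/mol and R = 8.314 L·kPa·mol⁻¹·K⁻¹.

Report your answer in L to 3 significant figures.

13.5 L

n(H2O) = 20.30 / 18.02 = 1.127 mol
n(O2) = (25/18) × 1.127 = 1.565 mol
V = nRT/P = 1.565 × 8.314 × 872.15 / 842 = 13.48 L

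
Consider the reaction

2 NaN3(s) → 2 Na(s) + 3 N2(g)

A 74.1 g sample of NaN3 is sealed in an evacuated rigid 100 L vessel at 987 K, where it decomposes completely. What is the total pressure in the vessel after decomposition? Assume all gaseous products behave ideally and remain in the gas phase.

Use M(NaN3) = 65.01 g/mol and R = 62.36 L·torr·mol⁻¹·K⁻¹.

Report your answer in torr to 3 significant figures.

1050 torr

n(NaN3) = 74.1 / 65.01 = 1.140 mol
n(gas produced) = (3/2) × 1.140 = 1.710 mol
P = nRT/V = 1.710 × 62.36 × 987 / 100 = 1052 torr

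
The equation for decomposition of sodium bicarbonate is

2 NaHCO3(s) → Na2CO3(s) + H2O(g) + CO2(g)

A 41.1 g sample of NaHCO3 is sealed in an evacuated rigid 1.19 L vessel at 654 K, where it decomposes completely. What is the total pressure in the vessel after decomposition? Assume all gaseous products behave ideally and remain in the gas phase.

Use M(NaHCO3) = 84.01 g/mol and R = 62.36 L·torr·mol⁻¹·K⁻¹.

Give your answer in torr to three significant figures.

16800 torr

n(NaHCO3) = 41.1 / 84.01 = 0.4892 mol
n(gas produced) = (2/2) × 0.4892 = 0.4892 mol
P = nRT/V = 0.4892 × 62.36 × 654 / 1.19 = 16770 torr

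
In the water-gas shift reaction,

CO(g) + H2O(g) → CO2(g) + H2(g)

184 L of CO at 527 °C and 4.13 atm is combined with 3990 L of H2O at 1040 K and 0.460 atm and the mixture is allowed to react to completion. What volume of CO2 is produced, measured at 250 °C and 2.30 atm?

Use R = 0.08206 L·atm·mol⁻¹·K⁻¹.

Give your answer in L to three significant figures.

216 L

n(CO) = PV/RT = (4.13 × 184) / (0.08206 × 800.15) = 11.57 mol
n(H2O) = PV/RT = (0.460 × 3990) / (0.08206 × 1040) = 21.51 mol
For 11.57 mol CO, stoichiometry requires (1/1) × 11.57 = 11.57 mol H2O; 21.51 mol is available, so CO is limiting.
n(CO2) = (1/1) × 11.57 = 11.57 mol
V(CO2) = nRT/P = 11.57 × 0.08206 × 523.15 / 2.30 = 216.0 L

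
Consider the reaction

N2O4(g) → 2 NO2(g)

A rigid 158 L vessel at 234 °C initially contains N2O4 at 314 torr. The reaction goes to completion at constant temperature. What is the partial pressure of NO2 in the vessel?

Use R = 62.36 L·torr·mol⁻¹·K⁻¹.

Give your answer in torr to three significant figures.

n(N2O4)₀ = PV/RT = (314 × 158) / (62.36 × 507.15) = 1.569 mol
n(NO2) = (2/1) × 1.569 = 3.138 mol
P(NO2) = nRT/V = 3.138 × 62.36 × 507.15 / 158 = 628.1 torr

628 torr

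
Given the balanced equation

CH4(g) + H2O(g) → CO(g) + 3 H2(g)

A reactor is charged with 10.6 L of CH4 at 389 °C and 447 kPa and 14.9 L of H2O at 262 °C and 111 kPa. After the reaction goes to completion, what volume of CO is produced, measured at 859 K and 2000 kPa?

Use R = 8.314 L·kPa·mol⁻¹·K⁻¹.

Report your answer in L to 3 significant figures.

n(CH4) = PV/RT = (447 × 10.6) / (8.314 × 662.15) = 0.8607 mol
n(H2O) = PV/RT = (111 × 14.9) / (8.314 × 535.15) = 0.3717 mol
For 0.8607 mol CH4, stoichiometry requires (1/1) × 0.8607 = 0.8607 mol H2O; 0.3717 mol is available, so H2O is limiting.
n(CO) = (1/1) × 0.3717 = 0.3717 mol
V(CO) = nRT/P = 0.3717 × 8.314 × 859 / 2000 = 1.327 L

1.33 L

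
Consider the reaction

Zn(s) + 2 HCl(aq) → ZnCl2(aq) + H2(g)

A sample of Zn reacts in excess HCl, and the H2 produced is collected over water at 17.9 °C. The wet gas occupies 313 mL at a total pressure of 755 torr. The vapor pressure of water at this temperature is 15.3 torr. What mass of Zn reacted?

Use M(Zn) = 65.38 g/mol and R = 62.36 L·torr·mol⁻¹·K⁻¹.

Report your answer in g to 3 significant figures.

P(H2) = 755 − 15.3 = 739.7 torr
n(H2) = PV/RT = (739.7 × 0.3130) / (62.36 × 291.05) = 0.01276 mol
n(Zn) = (1/1) × 0.01276 = 0.01276 mol
m(Zn) = 0.01276 × 65.38 = 0.8342 g

0.834 g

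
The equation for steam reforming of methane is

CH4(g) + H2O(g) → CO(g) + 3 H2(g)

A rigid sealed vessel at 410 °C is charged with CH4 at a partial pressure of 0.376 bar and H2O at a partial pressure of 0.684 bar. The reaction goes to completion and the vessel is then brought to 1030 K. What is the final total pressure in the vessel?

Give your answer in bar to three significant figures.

2.73 bar

At constant V, partial pressures at 410 °C are proportional to moles, so apply stoichiometry directly to pressures.
P(H2O) required for 0.376 bar of CH4 = (1/1) × 0.376 = 0.3760 bar; available 0.684 bar, so CH4 is limiting.
P(H2O) remaining = 0.684 − (1/1) × 0.376 = 0.3080 bar
P(gaseous products) = (1+3)/1 × 0.376 = 1.504 bar
P_total at 410 °C = 0.3080 + 1.504 = 1.812 bar
Scaling to 1030 K: P = 1.812 × 1030/683.15 = 2.732 bar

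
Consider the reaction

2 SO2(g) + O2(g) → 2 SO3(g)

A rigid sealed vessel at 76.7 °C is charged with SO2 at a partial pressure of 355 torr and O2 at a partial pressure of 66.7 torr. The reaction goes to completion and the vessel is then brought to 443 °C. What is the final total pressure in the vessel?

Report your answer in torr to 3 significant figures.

With V and T fixed, P_i ∝ n_i, so the mole ratios apply directly to partial pressures at 76.7 °C.
P(O2) required for 355 torr of SO2 = (1/2) × 355 = 177.5 torr; available 66.7 torr, so O2 is limiting.
P(SO2) remaining = 355 − (2/1) × 66.7 = 221.6 torr
P(gaseous products) = (2)/1 × 66.7 = 133.4 torr
P_total at 76.7 °C = 221.6 + 133.4 = 355.0 torr
Scaling to 443 °C: P = 355.0 × 716.15/349.85 = 726.7 torr

727 torr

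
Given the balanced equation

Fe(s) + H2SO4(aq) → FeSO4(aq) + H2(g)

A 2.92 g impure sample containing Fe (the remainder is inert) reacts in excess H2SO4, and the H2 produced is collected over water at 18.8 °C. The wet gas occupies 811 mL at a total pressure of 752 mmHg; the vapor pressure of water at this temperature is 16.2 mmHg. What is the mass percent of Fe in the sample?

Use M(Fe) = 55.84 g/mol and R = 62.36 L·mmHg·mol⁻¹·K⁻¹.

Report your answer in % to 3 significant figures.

62.7 %

P(H2) = 752 − 16.2 = 735.8 mmHg
n(H2) = PV/RT = (735.8 × 0.8110) / (62.36 × 291.95) = 0.03278 mol
n(Fe) = (1/1) × 0.03278 = 0.03278 mol
m(Fe) = 0.03278 × 55.84 = 1.830 g
%Fe = 1.830 / 2.92 × 100 = 62.67%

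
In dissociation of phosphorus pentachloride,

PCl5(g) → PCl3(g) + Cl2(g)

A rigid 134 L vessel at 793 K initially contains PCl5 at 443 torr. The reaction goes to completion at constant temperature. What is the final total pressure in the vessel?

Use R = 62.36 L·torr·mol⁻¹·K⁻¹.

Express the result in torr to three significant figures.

Rigid vessel, constant T ⇒ P scales with total gas moles (1 → 2).
P_final = (2/1) × 443 = 886.0 torr

886 torr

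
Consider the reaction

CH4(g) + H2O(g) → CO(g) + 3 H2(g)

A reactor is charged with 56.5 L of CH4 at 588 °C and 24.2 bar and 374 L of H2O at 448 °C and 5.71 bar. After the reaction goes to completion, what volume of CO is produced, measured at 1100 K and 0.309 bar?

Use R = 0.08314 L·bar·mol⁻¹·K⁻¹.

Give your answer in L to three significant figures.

n(CH4) = PV/RT = (24.2 × 56.5) / (0.08314 × 861.15) = 19.10 mol
n(H2O) = PV/RT = (5.71 × 374) / (0.08314 × 721.15) = 35.62 mol
For 19.10 mol CH4, stoichiometry requires (1/1) × 19.10 = 19.10 mol H2O; 35.62 mol is available, so CH4 is limiting.
n(CO) = (1/1) × 19.10 = 19.10 mol
V(CO) = nRT/P = 19.10 × 0.08314 × 1100 / 0.309 = 5653 L

5650 L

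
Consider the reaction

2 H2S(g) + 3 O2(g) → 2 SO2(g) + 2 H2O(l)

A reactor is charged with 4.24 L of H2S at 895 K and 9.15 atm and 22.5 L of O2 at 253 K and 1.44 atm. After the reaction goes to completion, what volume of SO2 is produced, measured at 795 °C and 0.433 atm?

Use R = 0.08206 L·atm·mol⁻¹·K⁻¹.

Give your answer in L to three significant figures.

n(H2S) = PV/RT = (9.15 × 4.24) / (0.08206 × 895) = 0.5282 mol
n(O2) = PV/RT = (1.44 × 22.5) / (0.08206 × 253) = 1.561 mol
For 0.5282 mol H2S, stoichiometry requires (3/2) × 0.5282 = 0.7923 mol O2; 1.561 mol is available, so H2S is limiting.
n(SO2) = (2/2) × 0.5282 = 0.5282 mol
V(SO2) = nRT/P = 0.5282 × 0.08206 × 1068.15 / 0.433 = 106.9 L

107 L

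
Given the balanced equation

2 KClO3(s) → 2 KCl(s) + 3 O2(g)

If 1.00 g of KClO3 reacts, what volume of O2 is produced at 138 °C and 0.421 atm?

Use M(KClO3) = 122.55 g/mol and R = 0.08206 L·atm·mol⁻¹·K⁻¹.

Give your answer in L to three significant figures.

0.981 L

n(KClO3) = 1.000 / 122.55 = 0.008160 mol
n(O2) = (3/2) × 0.008160 = 0.01224 mol
V = nRT/P = 0.01224 × 0.08206 × 411.15 / 0.421 = 0.9809 L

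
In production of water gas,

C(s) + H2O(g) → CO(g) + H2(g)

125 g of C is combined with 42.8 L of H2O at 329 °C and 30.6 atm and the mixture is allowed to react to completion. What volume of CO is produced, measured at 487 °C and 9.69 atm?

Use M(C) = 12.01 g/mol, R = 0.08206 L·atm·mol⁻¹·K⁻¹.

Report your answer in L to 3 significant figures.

n(C) = 125 / 12.01 = 10.41 mol
n(H2O) = PV/RT = (30.6 × 42.8) / (0.08206 × 602.15) = 26.51 mol
For 10.41 mol C, stoichiometry requires (1/1) × 10.41 = 10.41 mol H2O; 26.51 mol is available, so C is limiting.
n(CO) = (1/1) × 10.41 = 10.41 mol
V(CO) = nRT/P = 10.41 × 0.08206 × 760.15 / 9.69 = 67.01 L

67.0 L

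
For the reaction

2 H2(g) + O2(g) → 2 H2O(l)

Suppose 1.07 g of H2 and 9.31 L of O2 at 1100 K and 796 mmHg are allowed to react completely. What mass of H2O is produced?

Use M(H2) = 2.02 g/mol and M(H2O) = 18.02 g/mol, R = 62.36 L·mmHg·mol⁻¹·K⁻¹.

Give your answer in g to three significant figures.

n(H2) = 1.07 / 2.02 = 0.5297 mol
n(O2) = PV/RT = (796 × 9.31) / (62.36 × 1100) = 0.1080 mol
For 0.5297 mol H2, stoichiometry requires (1/2) × 0.5297 = 0.2648 mol O2; 0.1080 mol is available, so O2 is limiting.
n(H2O) = (2/1) × 0.1080 = 0.2160 mol
m(H2O) = 0.2160 × 18.02 = 3.892 g

3.89 g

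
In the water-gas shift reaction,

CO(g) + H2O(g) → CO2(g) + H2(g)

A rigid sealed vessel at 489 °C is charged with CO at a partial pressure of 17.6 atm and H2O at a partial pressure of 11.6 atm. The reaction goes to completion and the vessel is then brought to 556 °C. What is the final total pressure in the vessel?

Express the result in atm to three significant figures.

31.8 atm

With V and T fixed, P_i ∝ n_i, so the mole ratios apply directly to partial pressures at 489 °C.
P(H2O) required for 17.6 atm of CO = (1/1) × 17.6 = 17.60 atm; available 11.6 atm, so H2O is limiting.
P(CO) remaining = 17.6 − (1/1) × 11.6 = 6.000 atm
P(gaseous products) = (1+1)/1 × 11.6 = 23.20 atm
P_total at 489 °C = 6.000 + 23.20 = 29.20 atm
Scaling to 556 °C: P = 29.20 × 829.15/762.15 = 31.77 atm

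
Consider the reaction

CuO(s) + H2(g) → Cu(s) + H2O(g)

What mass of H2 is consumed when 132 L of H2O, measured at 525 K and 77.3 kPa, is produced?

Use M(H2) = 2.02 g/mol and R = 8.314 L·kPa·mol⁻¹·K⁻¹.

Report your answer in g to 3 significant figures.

4.72 g

n(H2O) = PV/RT = (77.3 × 132) / (8.314 × 525) = 2.338 mol
n(H2) = (1/1) × 2.338 = 2.338 mol
m(H2) = 2.338 × 2.02 = 4.723 g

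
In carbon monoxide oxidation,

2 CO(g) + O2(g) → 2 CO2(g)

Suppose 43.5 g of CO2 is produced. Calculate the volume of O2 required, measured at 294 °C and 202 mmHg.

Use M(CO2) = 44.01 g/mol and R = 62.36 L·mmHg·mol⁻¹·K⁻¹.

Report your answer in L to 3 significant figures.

86.5 L

n(CO2) = 43.50 / 44.01 = 0.9884 mol
n(O2) = (1/2) × 0.9884 = 0.4942 mol
V = nRT/P = 0.4942 × 62.36 × 567.15 / 202 = 86.53 L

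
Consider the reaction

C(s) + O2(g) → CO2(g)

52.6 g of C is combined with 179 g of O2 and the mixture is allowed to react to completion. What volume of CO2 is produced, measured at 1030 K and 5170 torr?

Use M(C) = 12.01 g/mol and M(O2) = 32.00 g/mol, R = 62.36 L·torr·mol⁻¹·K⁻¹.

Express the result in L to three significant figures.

n(C) = 52.6 / 12.01 = 4.380 mol
n(O2) = 179 / 32.00 = 5.594 mol
For 4.380 mol C, stoichiometry requires (1/1) × 4.380 = 4.380 mol O2; 5.594 mol is available, so C is limiting.
n(CO2) = (1/1) × 4.380 = 4.380 mol
V(CO2) = nRT/P = 4.380 × 62.36 × 1030 / 5170 = 54.42 L

54.4 L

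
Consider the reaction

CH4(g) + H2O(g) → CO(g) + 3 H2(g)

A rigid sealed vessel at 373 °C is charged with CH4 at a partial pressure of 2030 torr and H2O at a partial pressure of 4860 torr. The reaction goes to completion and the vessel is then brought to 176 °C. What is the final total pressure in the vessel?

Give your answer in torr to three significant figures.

7610 torr

At constant V, partial pressures at 373 °C are proportional to moles, so apply stoichiometry directly to pressures.
P(H2O) required for 2030 torr of CH4 = (1/1) × 2030 = 2030 torr; available 4860 torr, so CH4 is limiting.
P(H2O) remaining = 4860 − (1/1) × 2030 = 2830 torr
P(gaseous products) = (1+3)/1 × 2030 = 8120 torr
P_total at 373 °C = 2830 + 8120 = 10950 torr
Scaling to 176 °C: P = 10950 × 449.15/646.15 = 7612 torr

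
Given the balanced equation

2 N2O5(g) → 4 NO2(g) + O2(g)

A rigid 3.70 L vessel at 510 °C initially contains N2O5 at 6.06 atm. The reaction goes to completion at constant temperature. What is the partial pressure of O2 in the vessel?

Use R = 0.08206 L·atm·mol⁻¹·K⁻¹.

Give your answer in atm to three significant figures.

n(N2O5)₀ = PV/RT = (6.06 × 3.70) / (0.08206 × 783.15) = 0.3489 mol
n(O2) = (1/2) × 0.3489 = 0.1744 mol
P(O2) = nRT/V = 0.1744 × 0.08206 × 783.15 / 3.70 = 3.029 atm

3.03 atm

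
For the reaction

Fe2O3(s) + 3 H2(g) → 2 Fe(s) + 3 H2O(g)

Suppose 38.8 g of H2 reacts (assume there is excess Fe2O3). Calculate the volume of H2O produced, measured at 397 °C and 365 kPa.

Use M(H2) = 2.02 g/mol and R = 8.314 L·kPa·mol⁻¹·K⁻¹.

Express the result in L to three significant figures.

293 L

n(H2) = 38.80 / 2.02 = 19.21 mol
n(H2O) = (3/3) × 19.21 = 19.21 mol
V = nRT/P = 19.21 × 8.314 × 670.15 / 365 = 293.2 L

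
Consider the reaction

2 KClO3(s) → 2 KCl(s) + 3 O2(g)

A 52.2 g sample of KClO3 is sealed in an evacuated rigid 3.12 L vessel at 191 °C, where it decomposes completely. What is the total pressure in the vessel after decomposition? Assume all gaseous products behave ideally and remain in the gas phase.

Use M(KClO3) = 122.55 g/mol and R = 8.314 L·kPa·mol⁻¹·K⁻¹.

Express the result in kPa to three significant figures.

n(KClO3) = 52.2 / 122.55 = 0.4259 mol
n(gas produced) = (3/2) × 0.4259 = 0.6389 mol
P = nRT/V = 0.6389 × 8.314 × 464.15 / 3.12 = 790.2 kPa

790 kPa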